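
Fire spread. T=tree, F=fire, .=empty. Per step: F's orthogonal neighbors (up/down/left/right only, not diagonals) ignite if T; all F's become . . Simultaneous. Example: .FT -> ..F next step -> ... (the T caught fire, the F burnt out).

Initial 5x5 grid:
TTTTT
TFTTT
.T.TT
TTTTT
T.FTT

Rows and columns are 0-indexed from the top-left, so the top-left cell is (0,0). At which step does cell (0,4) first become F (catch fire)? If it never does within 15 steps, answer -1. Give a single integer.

Step 1: cell (0,4)='T' (+6 fires, +2 burnt)
Step 2: cell (0,4)='T' (+6 fires, +6 burnt)
Step 3: cell (0,4)='T' (+5 fires, +6 burnt)
Step 4: cell (0,4)='F' (+3 fires, +5 burnt)
  -> target ignites at step 4
Step 5: cell (0,4)='.' (+0 fires, +3 burnt)
  fire out at step 5

4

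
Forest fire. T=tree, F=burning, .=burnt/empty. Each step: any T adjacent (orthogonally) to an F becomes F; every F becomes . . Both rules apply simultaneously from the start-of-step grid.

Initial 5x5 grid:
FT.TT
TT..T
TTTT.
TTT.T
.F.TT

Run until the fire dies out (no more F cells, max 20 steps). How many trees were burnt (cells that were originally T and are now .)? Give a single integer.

Step 1: +3 fires, +2 burnt (F count now 3)
Step 2: +5 fires, +3 burnt (F count now 5)
Step 3: +1 fires, +5 burnt (F count now 1)
Step 4: +1 fires, +1 burnt (F count now 1)
Step 5: +0 fires, +1 burnt (F count now 0)
Fire out after step 5
Initially T: 16, now '.': 19
Total burnt (originally-T cells now '.'): 10

Answer: 10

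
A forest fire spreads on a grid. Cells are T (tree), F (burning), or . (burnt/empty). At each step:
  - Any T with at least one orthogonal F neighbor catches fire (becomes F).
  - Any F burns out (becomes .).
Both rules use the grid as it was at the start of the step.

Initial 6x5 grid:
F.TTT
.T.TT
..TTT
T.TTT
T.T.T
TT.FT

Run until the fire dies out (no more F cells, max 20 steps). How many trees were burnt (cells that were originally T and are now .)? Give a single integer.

Answer: 14

Derivation:
Step 1: +1 fires, +2 burnt (F count now 1)
Step 2: +1 fires, +1 burnt (F count now 1)
Step 3: +1 fires, +1 burnt (F count now 1)
Step 4: +2 fires, +1 burnt (F count now 2)
Step 5: +3 fires, +2 burnt (F count now 3)
Step 6: +4 fires, +3 burnt (F count now 4)
Step 7: +1 fires, +4 burnt (F count now 1)
Step 8: +1 fires, +1 burnt (F count now 1)
Step 9: +0 fires, +1 burnt (F count now 0)
Fire out after step 9
Initially T: 19, now '.': 25
Total burnt (originally-T cells now '.'): 14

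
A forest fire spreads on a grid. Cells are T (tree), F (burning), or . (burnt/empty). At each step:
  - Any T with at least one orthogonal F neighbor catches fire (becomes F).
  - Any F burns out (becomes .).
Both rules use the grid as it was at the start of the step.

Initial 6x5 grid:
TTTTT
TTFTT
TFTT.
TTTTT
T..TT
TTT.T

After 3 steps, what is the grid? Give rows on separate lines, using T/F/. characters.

Step 1: 6 trees catch fire, 2 burn out
  TTFTT
  TF.FT
  F.FT.
  TFTTT
  T..TT
  TTT.T
Step 2: 7 trees catch fire, 6 burn out
  TF.FT
  F...F
  ...F.
  F.FTT
  T..TT
  TTT.T
Step 3: 4 trees catch fire, 7 burn out
  F...F
  .....
  .....
  ...FT
  F..TT
  TTT.T

F...F
.....
.....
...FT
F..TT
TTT.T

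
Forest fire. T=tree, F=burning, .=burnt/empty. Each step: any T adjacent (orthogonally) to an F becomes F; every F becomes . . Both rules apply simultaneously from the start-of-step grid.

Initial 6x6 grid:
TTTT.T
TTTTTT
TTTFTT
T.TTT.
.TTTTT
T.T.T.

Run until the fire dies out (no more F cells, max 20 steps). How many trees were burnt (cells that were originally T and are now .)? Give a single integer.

Step 1: +4 fires, +1 burnt (F count now 4)
Step 2: +8 fires, +4 burnt (F count now 8)
Step 3: +6 fires, +8 burnt (F count now 6)
Step 4: +8 fires, +6 burnt (F count now 8)
Step 5: +1 fires, +8 burnt (F count now 1)
Step 6: +0 fires, +1 burnt (F count now 0)
Fire out after step 6
Initially T: 28, now '.': 35
Total burnt (originally-T cells now '.'): 27

Answer: 27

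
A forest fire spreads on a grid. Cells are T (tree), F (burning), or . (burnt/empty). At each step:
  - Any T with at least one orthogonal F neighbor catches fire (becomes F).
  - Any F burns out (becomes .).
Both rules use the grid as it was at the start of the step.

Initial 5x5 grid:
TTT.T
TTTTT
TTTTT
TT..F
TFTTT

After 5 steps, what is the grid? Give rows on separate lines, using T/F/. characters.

Step 1: 5 trees catch fire, 2 burn out
  TTT.T
  TTTTT
  TTTTF
  TF...
  F.FTF
Step 2: 5 trees catch fire, 5 burn out
  TTT.T
  TTTTF
  TFTF.
  F....
  ...F.
Step 3: 5 trees catch fire, 5 burn out
  TTT.F
  TFTF.
  F.F..
  .....
  .....
Step 4: 3 trees catch fire, 5 burn out
  TFT..
  F.F..
  .....
  .....
  .....
Step 5: 2 trees catch fire, 3 burn out
  F.F..
  .....
  .....
  .....
  .....

F.F..
.....
.....
.....
.....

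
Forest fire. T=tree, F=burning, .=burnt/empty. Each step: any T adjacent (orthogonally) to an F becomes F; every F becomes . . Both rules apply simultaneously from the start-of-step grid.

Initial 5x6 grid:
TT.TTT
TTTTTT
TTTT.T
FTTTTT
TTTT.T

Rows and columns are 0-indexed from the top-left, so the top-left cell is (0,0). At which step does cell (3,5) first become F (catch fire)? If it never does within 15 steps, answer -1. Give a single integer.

Step 1: cell (3,5)='T' (+3 fires, +1 burnt)
Step 2: cell (3,5)='T' (+4 fires, +3 burnt)
Step 3: cell (3,5)='T' (+5 fires, +4 burnt)
Step 4: cell (3,5)='T' (+5 fires, +5 burnt)
Step 5: cell (3,5)='F' (+2 fires, +5 burnt)
  -> target ignites at step 5
Step 6: cell (3,5)='.' (+4 fires, +2 burnt)
Step 7: cell (3,5)='.' (+2 fires, +4 burnt)
Step 8: cell (3,5)='.' (+1 fires, +2 burnt)
Step 9: cell (3,5)='.' (+0 fires, +1 burnt)
  fire out at step 9

5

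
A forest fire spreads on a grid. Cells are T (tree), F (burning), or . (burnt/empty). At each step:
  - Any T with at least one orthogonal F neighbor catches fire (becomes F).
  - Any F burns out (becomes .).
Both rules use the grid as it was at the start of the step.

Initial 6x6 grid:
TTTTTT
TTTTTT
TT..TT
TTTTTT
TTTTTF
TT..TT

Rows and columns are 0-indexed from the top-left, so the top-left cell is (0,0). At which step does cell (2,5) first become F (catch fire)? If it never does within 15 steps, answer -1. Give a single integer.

Step 1: cell (2,5)='T' (+3 fires, +1 burnt)
Step 2: cell (2,5)='F' (+4 fires, +3 burnt)
  -> target ignites at step 2
Step 3: cell (2,5)='.' (+4 fires, +4 burnt)
Step 4: cell (2,5)='.' (+4 fires, +4 burnt)
Step 5: cell (2,5)='.' (+5 fires, +4 burnt)
Step 6: cell (2,5)='.' (+5 fires, +5 burnt)
Step 7: cell (2,5)='.' (+3 fires, +5 burnt)
Step 8: cell (2,5)='.' (+2 fires, +3 burnt)
Step 9: cell (2,5)='.' (+1 fires, +2 burnt)
Step 10: cell (2,5)='.' (+0 fires, +1 burnt)
  fire out at step 10

2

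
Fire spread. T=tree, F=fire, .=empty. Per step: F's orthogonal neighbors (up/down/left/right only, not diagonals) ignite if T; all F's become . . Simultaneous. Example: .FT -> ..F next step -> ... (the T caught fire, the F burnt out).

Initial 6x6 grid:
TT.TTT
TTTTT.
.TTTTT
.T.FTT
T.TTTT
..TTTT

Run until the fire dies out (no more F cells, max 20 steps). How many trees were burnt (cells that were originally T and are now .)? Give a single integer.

Step 1: +3 fires, +1 burnt (F count now 3)
Step 2: +7 fires, +3 burnt (F count now 7)
Step 3: +8 fires, +7 burnt (F count now 8)
Step 4: +4 fires, +8 burnt (F count now 4)
Step 5: +3 fires, +4 burnt (F count now 3)
Step 6: +1 fires, +3 burnt (F count now 1)
Step 7: +0 fires, +1 burnt (F count now 0)
Fire out after step 7
Initially T: 27, now '.': 35
Total burnt (originally-T cells now '.'): 26

Answer: 26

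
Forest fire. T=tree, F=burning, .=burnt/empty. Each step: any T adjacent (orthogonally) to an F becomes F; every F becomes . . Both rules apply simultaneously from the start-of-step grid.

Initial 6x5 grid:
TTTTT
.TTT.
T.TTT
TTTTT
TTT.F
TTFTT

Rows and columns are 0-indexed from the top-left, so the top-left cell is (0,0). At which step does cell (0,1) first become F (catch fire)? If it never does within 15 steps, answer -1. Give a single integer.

Step 1: cell (0,1)='T' (+5 fires, +2 burnt)
Step 2: cell (0,1)='T' (+5 fires, +5 burnt)
Step 3: cell (0,1)='T' (+4 fires, +5 burnt)
Step 4: cell (0,1)='T' (+3 fires, +4 burnt)
Step 5: cell (0,1)='T' (+4 fires, +3 burnt)
Step 6: cell (0,1)='F' (+2 fires, +4 burnt)
  -> target ignites at step 6
Step 7: cell (0,1)='.' (+1 fires, +2 burnt)
Step 8: cell (0,1)='.' (+0 fires, +1 burnt)
  fire out at step 8

6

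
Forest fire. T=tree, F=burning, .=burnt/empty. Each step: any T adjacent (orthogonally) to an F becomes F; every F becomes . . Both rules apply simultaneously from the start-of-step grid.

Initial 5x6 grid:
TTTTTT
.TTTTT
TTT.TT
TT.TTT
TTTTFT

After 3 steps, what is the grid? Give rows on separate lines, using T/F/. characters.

Step 1: 3 trees catch fire, 1 burn out
  TTTTTT
  .TTTTT
  TTT.TT
  TT.TFT
  TTTF.F
Step 2: 4 trees catch fire, 3 burn out
  TTTTTT
  .TTTTT
  TTT.FT
  TT.F.F
  TTF...
Step 3: 3 trees catch fire, 4 burn out
  TTTTTT
  .TTTFT
  TTT..F
  TT....
  TF....

TTTTTT
.TTTFT
TTT..F
TT....
TF....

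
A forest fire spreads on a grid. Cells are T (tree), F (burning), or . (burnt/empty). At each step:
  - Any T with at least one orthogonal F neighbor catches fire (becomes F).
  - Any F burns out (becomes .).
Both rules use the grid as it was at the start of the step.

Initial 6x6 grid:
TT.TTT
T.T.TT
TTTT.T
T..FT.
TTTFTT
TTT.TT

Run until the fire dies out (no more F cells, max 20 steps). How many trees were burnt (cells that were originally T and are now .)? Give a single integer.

Answer: 20

Derivation:
Step 1: +4 fires, +2 burnt (F count now 4)
Step 2: +5 fires, +4 burnt (F count now 5)
Step 3: +5 fires, +5 burnt (F count now 5)
Step 4: +3 fires, +5 burnt (F count now 3)
Step 5: +1 fires, +3 burnt (F count now 1)
Step 6: +1 fires, +1 burnt (F count now 1)
Step 7: +1 fires, +1 burnt (F count now 1)
Step 8: +0 fires, +1 burnt (F count now 0)
Fire out after step 8
Initially T: 26, now '.': 30
Total burnt (originally-T cells now '.'): 20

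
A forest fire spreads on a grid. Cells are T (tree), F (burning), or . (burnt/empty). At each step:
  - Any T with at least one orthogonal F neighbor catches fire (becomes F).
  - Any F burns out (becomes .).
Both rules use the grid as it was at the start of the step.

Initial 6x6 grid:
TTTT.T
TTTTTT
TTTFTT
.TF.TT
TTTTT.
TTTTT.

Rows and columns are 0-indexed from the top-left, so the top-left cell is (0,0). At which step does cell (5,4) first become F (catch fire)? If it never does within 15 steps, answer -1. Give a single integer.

Step 1: cell (5,4)='T' (+5 fires, +2 burnt)
Step 2: cell (5,4)='T' (+9 fires, +5 burnt)
Step 3: cell (5,4)='T' (+9 fires, +9 burnt)
Step 4: cell (5,4)='F' (+5 fires, +9 burnt)
  -> target ignites at step 4
Step 5: cell (5,4)='.' (+1 fires, +5 burnt)
Step 6: cell (5,4)='.' (+0 fires, +1 burnt)
  fire out at step 6

4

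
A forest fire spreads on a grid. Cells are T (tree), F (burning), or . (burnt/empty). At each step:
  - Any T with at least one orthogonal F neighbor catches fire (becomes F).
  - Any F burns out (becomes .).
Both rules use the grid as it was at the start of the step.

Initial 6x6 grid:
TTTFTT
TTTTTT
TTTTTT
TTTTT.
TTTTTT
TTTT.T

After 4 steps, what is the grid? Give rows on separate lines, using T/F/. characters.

Step 1: 3 trees catch fire, 1 burn out
  TTF.FT
  TTTFTT
  TTTTTT
  TTTTT.
  TTTTTT
  TTTT.T
Step 2: 5 trees catch fire, 3 burn out
  TF...F
  TTF.FT
  TTTFTT
  TTTTT.
  TTTTTT
  TTTT.T
Step 3: 6 trees catch fire, 5 burn out
  F.....
  TF...F
  TTF.FT
  TTTFT.
  TTTTTT
  TTTT.T
Step 4: 6 trees catch fire, 6 burn out
  ......
  F.....
  TF...F
  TTF.F.
  TTTFTT
  TTTT.T

......
F.....
TF...F
TTF.F.
TTTFTT
TTTT.T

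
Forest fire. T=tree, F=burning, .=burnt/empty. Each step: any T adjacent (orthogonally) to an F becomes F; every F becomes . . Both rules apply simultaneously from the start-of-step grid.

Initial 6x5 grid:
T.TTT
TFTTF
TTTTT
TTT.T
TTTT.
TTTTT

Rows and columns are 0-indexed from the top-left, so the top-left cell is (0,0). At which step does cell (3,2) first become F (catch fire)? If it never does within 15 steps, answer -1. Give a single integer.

Step 1: cell (3,2)='T' (+6 fires, +2 burnt)
Step 2: cell (3,2)='T' (+8 fires, +6 burnt)
Step 3: cell (3,2)='F' (+3 fires, +8 burnt)
  -> target ignites at step 3
Step 4: cell (3,2)='.' (+3 fires, +3 burnt)
Step 5: cell (3,2)='.' (+3 fires, +3 burnt)
Step 6: cell (3,2)='.' (+1 fires, +3 burnt)
Step 7: cell (3,2)='.' (+1 fires, +1 burnt)
Step 8: cell (3,2)='.' (+0 fires, +1 burnt)
  fire out at step 8

3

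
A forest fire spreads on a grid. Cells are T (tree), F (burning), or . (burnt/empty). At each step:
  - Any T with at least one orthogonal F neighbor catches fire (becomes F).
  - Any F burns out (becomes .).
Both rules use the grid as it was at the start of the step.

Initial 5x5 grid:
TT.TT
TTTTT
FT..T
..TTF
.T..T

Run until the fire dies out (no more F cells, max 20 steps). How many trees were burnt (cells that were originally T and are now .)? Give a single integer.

Step 1: +5 fires, +2 burnt (F count now 5)
Step 2: +4 fires, +5 burnt (F count now 4)
Step 3: +4 fires, +4 burnt (F count now 4)
Step 4: +1 fires, +4 burnt (F count now 1)
Step 5: +0 fires, +1 burnt (F count now 0)
Fire out after step 5
Initially T: 15, now '.': 24
Total burnt (originally-T cells now '.'): 14

Answer: 14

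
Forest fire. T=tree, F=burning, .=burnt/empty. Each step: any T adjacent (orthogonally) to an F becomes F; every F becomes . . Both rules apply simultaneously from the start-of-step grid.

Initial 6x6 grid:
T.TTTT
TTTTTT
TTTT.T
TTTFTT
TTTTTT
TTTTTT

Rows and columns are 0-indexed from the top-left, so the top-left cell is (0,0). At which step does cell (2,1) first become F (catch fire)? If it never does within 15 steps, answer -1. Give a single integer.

Step 1: cell (2,1)='T' (+4 fires, +1 burnt)
Step 2: cell (2,1)='T' (+7 fires, +4 burnt)
Step 3: cell (2,1)='F' (+10 fires, +7 burnt)
  -> target ignites at step 3
Step 4: cell (2,1)='.' (+8 fires, +10 burnt)
Step 5: cell (2,1)='.' (+3 fires, +8 burnt)
Step 6: cell (2,1)='.' (+1 fires, +3 burnt)
Step 7: cell (2,1)='.' (+0 fires, +1 burnt)
  fire out at step 7

3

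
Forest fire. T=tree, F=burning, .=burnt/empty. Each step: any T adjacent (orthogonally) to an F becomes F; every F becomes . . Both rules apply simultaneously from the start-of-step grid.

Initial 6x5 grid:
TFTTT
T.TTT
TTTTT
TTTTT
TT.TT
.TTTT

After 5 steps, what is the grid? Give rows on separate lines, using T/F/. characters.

Step 1: 2 trees catch fire, 1 burn out
  F.FTT
  T.TTT
  TTTTT
  TTTTT
  TT.TT
  .TTTT
Step 2: 3 trees catch fire, 2 burn out
  ...FT
  F.FTT
  TTTTT
  TTTTT
  TT.TT
  .TTTT
Step 3: 4 trees catch fire, 3 burn out
  ....F
  ...FT
  FTFTT
  TTTTT
  TT.TT
  .TTTT
Step 4: 5 trees catch fire, 4 burn out
  .....
  ....F
  .F.FT
  FTFTT
  TT.TT
  .TTTT
Step 5: 4 trees catch fire, 5 burn out
  .....
  .....
  ....F
  .F.FT
  FT.TT
  .TTTT

.....
.....
....F
.F.FT
FT.TT
.TTTT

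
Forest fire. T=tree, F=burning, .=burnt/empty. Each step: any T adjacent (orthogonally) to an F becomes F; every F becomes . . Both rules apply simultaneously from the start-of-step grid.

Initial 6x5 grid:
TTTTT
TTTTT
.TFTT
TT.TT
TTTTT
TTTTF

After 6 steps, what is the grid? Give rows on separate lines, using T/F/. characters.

Step 1: 5 trees catch fire, 2 burn out
  TTTTT
  TTFTT
  .F.FT
  TT.TT
  TTTTF
  TTTF.
Step 2: 9 trees catch fire, 5 burn out
  TTFTT
  TF.FT
  ....F
  TF.FF
  TTTF.
  TTF..
Step 3: 8 trees catch fire, 9 burn out
  TF.FT
  F...F
  .....
  F....
  TFF..
  TF...
Step 4: 4 trees catch fire, 8 burn out
  F...F
  .....
  .....
  .....
  F....
  F....
Step 5: 0 trees catch fire, 4 burn out
  .....
  .....
  .....
  .....
  .....
  .....
Step 6: 0 trees catch fire, 0 burn out
  .....
  .....
  .....
  .....
  .....
  .....

.....
.....
.....
.....
.....
.....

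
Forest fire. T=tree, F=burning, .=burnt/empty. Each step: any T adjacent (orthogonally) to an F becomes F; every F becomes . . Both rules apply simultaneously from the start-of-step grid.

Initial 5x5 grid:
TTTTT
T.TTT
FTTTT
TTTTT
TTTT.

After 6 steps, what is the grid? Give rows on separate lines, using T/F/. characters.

Step 1: 3 trees catch fire, 1 burn out
  TTTTT
  F.TTT
  .FTTT
  FTTTT
  TTTT.
Step 2: 4 trees catch fire, 3 burn out
  FTTTT
  ..TTT
  ..FTT
  .FTTT
  FTTT.
Step 3: 5 trees catch fire, 4 burn out
  .FTTT
  ..FTT
  ...FT
  ..FTT
  .FTT.
Step 4: 5 trees catch fire, 5 burn out
  ..FTT
  ...FT
  ....F
  ...FT
  ..FT.
Step 5: 4 trees catch fire, 5 burn out
  ...FT
  ....F
  .....
  ....F
  ...F.
Step 6: 1 trees catch fire, 4 burn out
  ....F
  .....
  .....
  .....
  .....

....F
.....
.....
.....
.....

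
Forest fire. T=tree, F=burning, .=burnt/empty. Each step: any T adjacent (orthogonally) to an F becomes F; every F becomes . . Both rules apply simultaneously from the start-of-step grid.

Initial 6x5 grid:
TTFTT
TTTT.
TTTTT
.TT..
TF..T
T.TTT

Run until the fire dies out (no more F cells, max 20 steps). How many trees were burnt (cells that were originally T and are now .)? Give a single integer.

Answer: 17

Derivation:
Step 1: +5 fires, +2 burnt (F count now 5)
Step 2: +8 fires, +5 burnt (F count now 8)
Step 3: +3 fires, +8 burnt (F count now 3)
Step 4: +1 fires, +3 burnt (F count now 1)
Step 5: +0 fires, +1 burnt (F count now 0)
Fire out after step 5
Initially T: 21, now '.': 26
Total burnt (originally-T cells now '.'): 17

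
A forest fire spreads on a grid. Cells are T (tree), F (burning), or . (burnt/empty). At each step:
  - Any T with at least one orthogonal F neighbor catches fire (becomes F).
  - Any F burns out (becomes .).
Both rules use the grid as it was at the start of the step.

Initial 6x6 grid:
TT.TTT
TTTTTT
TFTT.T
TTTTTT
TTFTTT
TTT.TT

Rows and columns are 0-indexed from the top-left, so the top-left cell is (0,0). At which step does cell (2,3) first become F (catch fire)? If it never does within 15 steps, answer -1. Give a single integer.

Step 1: cell (2,3)='T' (+8 fires, +2 burnt)
Step 2: cell (2,3)='F' (+9 fires, +8 burnt)
  -> target ignites at step 2
Step 3: cell (2,3)='.' (+6 fires, +9 burnt)
Step 4: cell (2,3)='.' (+4 fires, +6 burnt)
Step 5: cell (2,3)='.' (+3 fires, +4 burnt)
Step 6: cell (2,3)='.' (+1 fires, +3 burnt)
Step 7: cell (2,3)='.' (+0 fires, +1 burnt)
  fire out at step 7

2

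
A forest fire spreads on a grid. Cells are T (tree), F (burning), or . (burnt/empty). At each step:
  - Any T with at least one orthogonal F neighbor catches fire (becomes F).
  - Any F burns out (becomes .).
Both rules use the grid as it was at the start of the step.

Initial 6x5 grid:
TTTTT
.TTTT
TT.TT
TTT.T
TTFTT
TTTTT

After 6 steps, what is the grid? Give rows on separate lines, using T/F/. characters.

Step 1: 4 trees catch fire, 1 burn out
  TTTTT
  .TTTT
  TT.TT
  TTF.T
  TF.FT
  TTFTT
Step 2: 5 trees catch fire, 4 burn out
  TTTTT
  .TTTT
  TT.TT
  TF..T
  F...F
  TF.FT
Step 3: 5 trees catch fire, 5 burn out
  TTTTT
  .TTTT
  TF.TT
  F...F
  .....
  F...F
Step 4: 3 trees catch fire, 5 burn out
  TTTTT
  .FTTT
  F..TF
  .....
  .....
  .....
Step 5: 4 trees catch fire, 3 burn out
  TFTTT
  ..FTF
  ...F.
  .....
  .....
  .....
Step 6: 4 trees catch fire, 4 burn out
  F.FTF
  ...F.
  .....
  .....
  .....
  .....

F.FTF
...F.
.....
.....
.....
.....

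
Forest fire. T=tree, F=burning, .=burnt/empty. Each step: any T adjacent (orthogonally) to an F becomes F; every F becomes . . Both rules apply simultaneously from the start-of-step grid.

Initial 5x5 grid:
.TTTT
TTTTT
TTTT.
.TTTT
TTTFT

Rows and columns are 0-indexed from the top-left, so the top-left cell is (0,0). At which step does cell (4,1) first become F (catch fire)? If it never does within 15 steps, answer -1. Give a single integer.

Step 1: cell (4,1)='T' (+3 fires, +1 burnt)
Step 2: cell (4,1)='F' (+4 fires, +3 burnt)
  -> target ignites at step 2
Step 3: cell (4,1)='.' (+4 fires, +4 burnt)
Step 4: cell (4,1)='.' (+4 fires, +4 burnt)
Step 5: cell (4,1)='.' (+4 fires, +4 burnt)
Step 6: cell (4,1)='.' (+2 fires, +4 burnt)
Step 7: cell (4,1)='.' (+0 fires, +2 burnt)
  fire out at step 7

2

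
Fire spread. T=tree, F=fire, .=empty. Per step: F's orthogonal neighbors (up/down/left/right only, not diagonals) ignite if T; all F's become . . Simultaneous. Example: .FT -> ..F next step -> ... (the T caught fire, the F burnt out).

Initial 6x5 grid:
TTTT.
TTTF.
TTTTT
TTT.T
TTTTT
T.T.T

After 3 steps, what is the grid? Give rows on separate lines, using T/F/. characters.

Step 1: 3 trees catch fire, 1 burn out
  TTTF.
  TTF..
  TTTFT
  TTT.T
  TTTTT
  T.T.T
Step 2: 4 trees catch fire, 3 burn out
  TTF..
  TF...
  TTF.F
  TTT.T
  TTTTT
  T.T.T
Step 3: 5 trees catch fire, 4 burn out
  TF...
  F....
  TF...
  TTF.F
  TTTTT
  T.T.T

TF...
F....
TF...
TTF.F
TTTTT
T.T.T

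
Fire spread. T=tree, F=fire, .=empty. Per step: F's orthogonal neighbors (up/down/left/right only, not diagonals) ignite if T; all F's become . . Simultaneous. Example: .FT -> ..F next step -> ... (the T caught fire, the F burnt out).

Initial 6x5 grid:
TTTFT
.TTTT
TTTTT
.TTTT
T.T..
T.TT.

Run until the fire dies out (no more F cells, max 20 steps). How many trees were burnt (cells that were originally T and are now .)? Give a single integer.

Answer: 20

Derivation:
Step 1: +3 fires, +1 burnt (F count now 3)
Step 2: +4 fires, +3 burnt (F count now 4)
Step 3: +5 fires, +4 burnt (F count now 5)
Step 4: +3 fires, +5 burnt (F count now 3)
Step 5: +3 fires, +3 burnt (F count now 3)
Step 6: +1 fires, +3 burnt (F count now 1)
Step 7: +1 fires, +1 burnt (F count now 1)
Step 8: +0 fires, +1 burnt (F count now 0)
Fire out after step 8
Initially T: 22, now '.': 28
Total burnt (originally-T cells now '.'): 20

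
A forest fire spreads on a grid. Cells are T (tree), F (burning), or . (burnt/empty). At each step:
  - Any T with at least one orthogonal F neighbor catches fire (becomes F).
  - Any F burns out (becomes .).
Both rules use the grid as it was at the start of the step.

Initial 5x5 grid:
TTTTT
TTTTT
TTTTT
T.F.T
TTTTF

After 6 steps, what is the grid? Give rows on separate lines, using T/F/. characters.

Step 1: 4 trees catch fire, 2 burn out
  TTTTT
  TTTTT
  TTFTT
  T...F
  TTFF.
Step 2: 5 trees catch fire, 4 burn out
  TTTTT
  TTFTT
  TF.FF
  T....
  TF...
Step 3: 6 trees catch fire, 5 burn out
  TTFTT
  TF.FF
  F....
  T....
  F....
Step 4: 5 trees catch fire, 6 burn out
  TF.FF
  F....
  .....
  F....
  .....
Step 5: 1 trees catch fire, 5 burn out
  F....
  .....
  .....
  .....
  .....
Step 6: 0 trees catch fire, 1 burn out
  .....
  .....
  .....
  .....
  .....

.....
.....
.....
.....
.....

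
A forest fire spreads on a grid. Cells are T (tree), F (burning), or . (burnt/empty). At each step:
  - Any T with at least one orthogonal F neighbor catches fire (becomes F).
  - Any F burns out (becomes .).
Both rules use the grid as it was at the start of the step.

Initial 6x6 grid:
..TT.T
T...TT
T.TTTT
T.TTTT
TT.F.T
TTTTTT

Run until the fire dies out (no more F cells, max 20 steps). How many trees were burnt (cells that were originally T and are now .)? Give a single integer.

Answer: 23

Derivation:
Step 1: +2 fires, +1 burnt (F count now 2)
Step 2: +5 fires, +2 burnt (F count now 5)
Step 3: +5 fires, +5 burnt (F count now 5)
Step 4: +5 fires, +5 burnt (F count now 5)
Step 5: +2 fires, +5 burnt (F count now 2)
Step 6: +2 fires, +2 burnt (F count now 2)
Step 7: +1 fires, +2 burnt (F count now 1)
Step 8: +1 fires, +1 burnt (F count now 1)
Step 9: +0 fires, +1 burnt (F count now 0)
Fire out after step 9
Initially T: 25, now '.': 34
Total burnt (originally-T cells now '.'): 23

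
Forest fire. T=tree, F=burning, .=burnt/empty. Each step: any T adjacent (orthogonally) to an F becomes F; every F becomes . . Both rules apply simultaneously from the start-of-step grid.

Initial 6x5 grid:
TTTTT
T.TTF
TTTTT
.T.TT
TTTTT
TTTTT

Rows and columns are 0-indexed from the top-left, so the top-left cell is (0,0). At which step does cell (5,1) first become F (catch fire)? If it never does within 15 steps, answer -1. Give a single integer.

Step 1: cell (5,1)='T' (+3 fires, +1 burnt)
Step 2: cell (5,1)='T' (+4 fires, +3 burnt)
Step 3: cell (5,1)='T' (+4 fires, +4 burnt)
Step 4: cell (5,1)='T' (+4 fires, +4 burnt)
Step 5: cell (5,1)='T' (+5 fires, +4 burnt)
Step 6: cell (5,1)='T' (+3 fires, +5 burnt)
Step 7: cell (5,1)='F' (+2 fires, +3 burnt)
  -> target ignites at step 7
Step 8: cell (5,1)='.' (+1 fires, +2 burnt)
Step 9: cell (5,1)='.' (+0 fires, +1 burnt)
  fire out at step 9

7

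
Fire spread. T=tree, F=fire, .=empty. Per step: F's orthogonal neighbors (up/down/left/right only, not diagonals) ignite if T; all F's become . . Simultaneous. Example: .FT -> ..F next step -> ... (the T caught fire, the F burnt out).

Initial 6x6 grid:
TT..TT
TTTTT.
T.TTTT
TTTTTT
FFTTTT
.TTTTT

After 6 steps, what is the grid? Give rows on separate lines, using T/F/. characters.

Step 1: 4 trees catch fire, 2 burn out
  TT..TT
  TTTTT.
  T.TTTT
  FFTTTT
  ..FTTT
  .FTTTT
Step 2: 4 trees catch fire, 4 burn out
  TT..TT
  TTTTT.
  F.TTTT
  ..FTTT
  ...FTT
  ..FTTT
Step 3: 5 trees catch fire, 4 burn out
  TT..TT
  FTTTT.
  ..FTTT
  ...FTT
  ....FT
  ...FTT
Step 4: 7 trees catch fire, 5 burn out
  FT..TT
  .FFTT.
  ...FTT
  ....FT
  .....F
  ....FT
Step 5: 5 trees catch fire, 7 burn out
  .F..TT
  ...FT.
  ....FT
  .....F
  ......
  .....F
Step 6: 2 trees catch fire, 5 burn out
  ....TT
  ....F.
  .....F
  ......
  ......
  ......

....TT
....F.
.....F
......
......
......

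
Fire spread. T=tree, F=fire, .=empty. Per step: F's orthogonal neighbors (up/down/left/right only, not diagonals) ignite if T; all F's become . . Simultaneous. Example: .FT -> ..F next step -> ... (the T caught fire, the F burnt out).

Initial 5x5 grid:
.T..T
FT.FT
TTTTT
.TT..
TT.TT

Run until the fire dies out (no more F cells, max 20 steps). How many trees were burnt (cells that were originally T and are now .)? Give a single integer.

Step 1: +4 fires, +2 burnt (F count now 4)
Step 2: +5 fires, +4 burnt (F count now 5)
Step 3: +2 fires, +5 burnt (F count now 2)
Step 4: +1 fires, +2 burnt (F count now 1)
Step 5: +1 fires, +1 burnt (F count now 1)
Step 6: +0 fires, +1 burnt (F count now 0)
Fire out after step 6
Initially T: 15, now '.': 23
Total burnt (originally-T cells now '.'): 13

Answer: 13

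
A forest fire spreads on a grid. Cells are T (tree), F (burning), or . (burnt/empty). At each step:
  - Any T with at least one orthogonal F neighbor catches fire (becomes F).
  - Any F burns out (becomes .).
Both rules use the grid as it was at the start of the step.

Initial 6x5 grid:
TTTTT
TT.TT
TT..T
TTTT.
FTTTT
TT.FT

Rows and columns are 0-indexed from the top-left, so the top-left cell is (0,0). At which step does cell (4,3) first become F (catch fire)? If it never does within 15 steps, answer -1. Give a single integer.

Step 1: cell (4,3)='F' (+5 fires, +2 burnt)
  -> target ignites at step 1
Step 2: cell (4,3)='.' (+6 fires, +5 burnt)
Step 3: cell (4,3)='.' (+3 fires, +6 burnt)
Step 4: cell (4,3)='.' (+2 fires, +3 burnt)
Step 5: cell (4,3)='.' (+1 fires, +2 burnt)
Step 6: cell (4,3)='.' (+1 fires, +1 burnt)
Step 7: cell (4,3)='.' (+1 fires, +1 burnt)
Step 8: cell (4,3)='.' (+2 fires, +1 burnt)
Step 9: cell (4,3)='.' (+1 fires, +2 burnt)
Step 10: cell (4,3)='.' (+1 fires, +1 burnt)
Step 11: cell (4,3)='.' (+0 fires, +1 burnt)
  fire out at step 11

1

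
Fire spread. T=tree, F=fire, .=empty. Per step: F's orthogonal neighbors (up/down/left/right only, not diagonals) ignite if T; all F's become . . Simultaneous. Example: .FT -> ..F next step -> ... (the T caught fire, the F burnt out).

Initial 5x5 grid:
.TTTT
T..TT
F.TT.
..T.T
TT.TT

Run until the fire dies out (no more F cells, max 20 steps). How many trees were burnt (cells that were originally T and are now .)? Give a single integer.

Step 1: +1 fires, +1 burnt (F count now 1)
Step 2: +0 fires, +1 burnt (F count now 0)
Fire out after step 2
Initially T: 15, now '.': 11
Total burnt (originally-T cells now '.'): 1

Answer: 1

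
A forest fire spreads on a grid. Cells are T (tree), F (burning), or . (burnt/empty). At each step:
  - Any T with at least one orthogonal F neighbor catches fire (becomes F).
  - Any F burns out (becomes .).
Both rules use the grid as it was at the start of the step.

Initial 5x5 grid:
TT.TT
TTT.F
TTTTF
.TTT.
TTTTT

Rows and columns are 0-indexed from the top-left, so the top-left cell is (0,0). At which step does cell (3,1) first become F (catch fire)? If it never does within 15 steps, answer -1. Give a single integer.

Step 1: cell (3,1)='T' (+2 fires, +2 burnt)
Step 2: cell (3,1)='T' (+3 fires, +2 burnt)
Step 3: cell (3,1)='T' (+4 fires, +3 burnt)
Step 4: cell (3,1)='F' (+5 fires, +4 burnt)
  -> target ignites at step 4
Step 5: cell (3,1)='.' (+3 fires, +5 burnt)
Step 6: cell (3,1)='.' (+2 fires, +3 burnt)
Step 7: cell (3,1)='.' (+0 fires, +2 burnt)
  fire out at step 7

4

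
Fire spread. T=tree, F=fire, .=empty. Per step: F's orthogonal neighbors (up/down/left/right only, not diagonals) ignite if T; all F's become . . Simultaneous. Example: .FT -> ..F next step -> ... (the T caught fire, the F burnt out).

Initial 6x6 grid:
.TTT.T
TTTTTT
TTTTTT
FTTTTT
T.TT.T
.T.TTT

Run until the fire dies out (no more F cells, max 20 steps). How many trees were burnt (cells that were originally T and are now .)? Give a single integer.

Answer: 28

Derivation:
Step 1: +3 fires, +1 burnt (F count now 3)
Step 2: +3 fires, +3 burnt (F count now 3)
Step 3: +4 fires, +3 burnt (F count now 4)
Step 4: +5 fires, +4 burnt (F count now 5)
Step 5: +5 fires, +5 burnt (F count now 5)
Step 6: +5 fires, +5 burnt (F count now 5)
Step 7: +2 fires, +5 burnt (F count now 2)
Step 8: +1 fires, +2 burnt (F count now 1)
Step 9: +0 fires, +1 burnt (F count now 0)
Fire out after step 9
Initially T: 29, now '.': 35
Total burnt (originally-T cells now '.'): 28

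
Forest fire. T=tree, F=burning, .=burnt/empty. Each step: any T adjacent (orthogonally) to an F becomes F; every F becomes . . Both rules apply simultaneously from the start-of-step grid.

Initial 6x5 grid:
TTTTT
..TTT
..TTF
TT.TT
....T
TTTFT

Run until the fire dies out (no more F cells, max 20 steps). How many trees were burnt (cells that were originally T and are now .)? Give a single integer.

Step 1: +5 fires, +2 burnt (F count now 5)
Step 2: +6 fires, +5 burnt (F count now 6)
Step 3: +3 fires, +6 burnt (F count now 3)
Step 4: +1 fires, +3 burnt (F count now 1)
Step 5: +1 fires, +1 burnt (F count now 1)
Step 6: +1 fires, +1 burnt (F count now 1)
Step 7: +0 fires, +1 burnt (F count now 0)
Fire out after step 7
Initially T: 19, now '.': 28
Total burnt (originally-T cells now '.'): 17

Answer: 17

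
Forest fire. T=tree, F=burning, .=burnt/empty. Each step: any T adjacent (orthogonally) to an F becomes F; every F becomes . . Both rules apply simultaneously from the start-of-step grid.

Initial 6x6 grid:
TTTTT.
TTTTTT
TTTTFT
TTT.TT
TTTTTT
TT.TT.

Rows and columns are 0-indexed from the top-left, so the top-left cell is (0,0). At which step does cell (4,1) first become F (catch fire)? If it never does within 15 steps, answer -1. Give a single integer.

Step 1: cell (4,1)='T' (+4 fires, +1 burnt)
Step 2: cell (4,1)='T' (+6 fires, +4 burnt)
Step 3: cell (4,1)='T' (+7 fires, +6 burnt)
Step 4: cell (4,1)='T' (+6 fires, +7 burnt)
Step 5: cell (4,1)='F' (+4 fires, +6 burnt)
  -> target ignites at step 5
Step 6: cell (4,1)='.' (+3 fires, +4 burnt)
Step 7: cell (4,1)='.' (+1 fires, +3 burnt)
Step 8: cell (4,1)='.' (+0 fires, +1 burnt)
  fire out at step 8

5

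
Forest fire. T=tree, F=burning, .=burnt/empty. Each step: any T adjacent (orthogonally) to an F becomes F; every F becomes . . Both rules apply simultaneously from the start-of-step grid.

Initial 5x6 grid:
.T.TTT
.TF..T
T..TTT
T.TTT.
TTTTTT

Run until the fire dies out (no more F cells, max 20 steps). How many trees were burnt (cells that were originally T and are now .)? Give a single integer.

Step 1: +1 fires, +1 burnt (F count now 1)
Step 2: +1 fires, +1 burnt (F count now 1)
Step 3: +0 fires, +1 burnt (F count now 0)
Fire out after step 3
Initially T: 20, now '.': 12
Total burnt (originally-T cells now '.'): 2

Answer: 2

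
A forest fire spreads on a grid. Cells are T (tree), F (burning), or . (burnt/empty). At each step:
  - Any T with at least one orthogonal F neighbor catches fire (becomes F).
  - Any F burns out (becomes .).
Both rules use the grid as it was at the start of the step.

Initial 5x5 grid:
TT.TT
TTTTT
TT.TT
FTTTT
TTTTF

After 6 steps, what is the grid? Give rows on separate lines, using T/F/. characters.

Step 1: 5 trees catch fire, 2 burn out
  TT.TT
  TTTTT
  FT.TT
  .FTTF
  FTTF.
Step 2: 7 trees catch fire, 5 burn out
  TT.TT
  FTTTT
  .F.TF
  ..FF.
  .FF..
Step 3: 4 trees catch fire, 7 burn out
  FT.TT
  .FTTF
  ...F.
  .....
  .....
Step 4: 4 trees catch fire, 4 burn out
  .F.TF
  ..FF.
  .....
  .....
  .....
Step 5: 1 trees catch fire, 4 burn out
  ...F.
  .....
  .....
  .....
  .....
Step 6: 0 trees catch fire, 1 burn out
  .....
  .....
  .....
  .....
  .....

.....
.....
.....
.....
.....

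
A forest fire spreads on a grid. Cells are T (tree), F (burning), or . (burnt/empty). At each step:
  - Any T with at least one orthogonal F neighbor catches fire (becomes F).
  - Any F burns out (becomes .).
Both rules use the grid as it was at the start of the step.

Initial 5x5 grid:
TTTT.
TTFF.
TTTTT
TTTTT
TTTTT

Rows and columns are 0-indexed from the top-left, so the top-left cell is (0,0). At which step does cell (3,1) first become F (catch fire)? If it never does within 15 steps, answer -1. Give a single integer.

Step 1: cell (3,1)='T' (+5 fires, +2 burnt)
Step 2: cell (3,1)='T' (+6 fires, +5 burnt)
Step 3: cell (3,1)='F' (+6 fires, +6 burnt)
  -> target ignites at step 3
Step 4: cell (3,1)='.' (+3 fires, +6 burnt)
Step 5: cell (3,1)='.' (+1 fires, +3 burnt)
Step 6: cell (3,1)='.' (+0 fires, +1 burnt)
  fire out at step 6

3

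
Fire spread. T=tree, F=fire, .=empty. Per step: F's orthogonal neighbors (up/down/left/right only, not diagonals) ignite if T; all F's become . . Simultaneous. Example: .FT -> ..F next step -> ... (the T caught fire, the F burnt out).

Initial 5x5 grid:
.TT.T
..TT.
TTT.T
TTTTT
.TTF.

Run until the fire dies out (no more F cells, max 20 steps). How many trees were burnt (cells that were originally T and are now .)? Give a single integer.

Step 1: +2 fires, +1 burnt (F count now 2)
Step 2: +3 fires, +2 burnt (F count now 3)
Step 3: +3 fires, +3 burnt (F count now 3)
Step 4: +3 fires, +3 burnt (F count now 3)
Step 5: +3 fires, +3 burnt (F count now 3)
Step 6: +1 fires, +3 burnt (F count now 1)
Step 7: +0 fires, +1 burnt (F count now 0)
Fire out after step 7
Initially T: 16, now '.': 24
Total burnt (originally-T cells now '.'): 15

Answer: 15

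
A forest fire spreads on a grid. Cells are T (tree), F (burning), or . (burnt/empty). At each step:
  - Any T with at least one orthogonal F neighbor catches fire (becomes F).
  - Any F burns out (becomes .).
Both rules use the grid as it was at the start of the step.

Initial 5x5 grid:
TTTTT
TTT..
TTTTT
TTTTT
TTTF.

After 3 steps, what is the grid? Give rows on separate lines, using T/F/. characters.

Step 1: 2 trees catch fire, 1 burn out
  TTTTT
  TTT..
  TTTTT
  TTTFT
  TTF..
Step 2: 4 trees catch fire, 2 burn out
  TTTTT
  TTT..
  TTTFT
  TTF.F
  TF...
Step 3: 4 trees catch fire, 4 burn out
  TTTTT
  TTT..
  TTF.F
  TF...
  F....

TTTTT
TTT..
TTF.F
TF...
F....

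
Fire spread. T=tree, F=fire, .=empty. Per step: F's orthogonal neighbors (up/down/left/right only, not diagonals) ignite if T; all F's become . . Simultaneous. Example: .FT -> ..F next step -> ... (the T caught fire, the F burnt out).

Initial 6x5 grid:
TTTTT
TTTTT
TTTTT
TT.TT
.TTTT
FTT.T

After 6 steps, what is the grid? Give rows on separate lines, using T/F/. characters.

Step 1: 1 trees catch fire, 1 burn out
  TTTTT
  TTTTT
  TTTTT
  TT.TT
  .TTTT
  .FT.T
Step 2: 2 trees catch fire, 1 burn out
  TTTTT
  TTTTT
  TTTTT
  TT.TT
  .FTTT
  ..F.T
Step 3: 2 trees catch fire, 2 burn out
  TTTTT
  TTTTT
  TTTTT
  TF.TT
  ..FTT
  ....T
Step 4: 3 trees catch fire, 2 burn out
  TTTTT
  TTTTT
  TFTTT
  F..TT
  ...FT
  ....T
Step 5: 5 trees catch fire, 3 burn out
  TTTTT
  TFTTT
  F.FTT
  ...FT
  ....F
  ....T
Step 6: 6 trees catch fire, 5 burn out
  TFTTT
  F.FTT
  ...FT
  ....F
  .....
  ....F

TFTTT
F.FTT
...FT
....F
.....
....F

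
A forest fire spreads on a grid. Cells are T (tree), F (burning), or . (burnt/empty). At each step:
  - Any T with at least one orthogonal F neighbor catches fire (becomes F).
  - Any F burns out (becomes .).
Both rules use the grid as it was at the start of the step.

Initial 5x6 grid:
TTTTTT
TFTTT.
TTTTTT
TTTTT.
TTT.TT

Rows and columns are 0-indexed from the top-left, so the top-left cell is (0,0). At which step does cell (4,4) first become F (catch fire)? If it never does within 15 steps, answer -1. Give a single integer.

Step 1: cell (4,4)='T' (+4 fires, +1 burnt)
Step 2: cell (4,4)='T' (+6 fires, +4 burnt)
Step 3: cell (4,4)='T' (+6 fires, +6 burnt)
Step 4: cell (4,4)='T' (+5 fires, +6 burnt)
Step 5: cell (4,4)='T' (+3 fires, +5 burnt)
Step 6: cell (4,4)='F' (+1 fires, +3 burnt)
  -> target ignites at step 6
Step 7: cell (4,4)='.' (+1 fires, +1 burnt)
Step 8: cell (4,4)='.' (+0 fires, +1 burnt)
  fire out at step 8

6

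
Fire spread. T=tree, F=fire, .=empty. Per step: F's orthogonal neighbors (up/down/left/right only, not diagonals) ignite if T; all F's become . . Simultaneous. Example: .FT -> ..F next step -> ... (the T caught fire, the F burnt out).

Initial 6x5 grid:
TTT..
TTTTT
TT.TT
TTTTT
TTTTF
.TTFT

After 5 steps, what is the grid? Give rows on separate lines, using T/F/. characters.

Step 1: 4 trees catch fire, 2 burn out
  TTT..
  TTTTT
  TT.TT
  TTTTF
  TTTF.
  .TF.F
Step 2: 4 trees catch fire, 4 burn out
  TTT..
  TTTTT
  TT.TF
  TTTF.
  TTF..
  .F...
Step 3: 4 trees catch fire, 4 burn out
  TTT..
  TTTTF
  TT.F.
  TTF..
  TF...
  .....
Step 4: 3 trees catch fire, 4 burn out
  TTT..
  TTTF.
  TT...
  TF...
  F....
  .....
Step 5: 3 trees catch fire, 3 burn out
  TTT..
  TTF..
  TF...
  F....
  .....
  .....

TTT..
TTF..
TF...
F....
.....
.....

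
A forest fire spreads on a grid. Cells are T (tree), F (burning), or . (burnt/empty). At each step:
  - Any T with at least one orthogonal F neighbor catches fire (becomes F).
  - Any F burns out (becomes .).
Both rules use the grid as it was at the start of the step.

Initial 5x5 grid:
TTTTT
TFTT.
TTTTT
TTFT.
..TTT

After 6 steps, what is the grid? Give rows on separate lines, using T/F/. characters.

Step 1: 8 trees catch fire, 2 burn out
  TFTTT
  F.FT.
  TFFTT
  TF.F.
  ..FTT
Step 2: 7 trees catch fire, 8 burn out
  F.FTT
  ...F.
  F..FT
  F....
  ...FT
Step 3: 3 trees catch fire, 7 burn out
  ...FT
  .....
  ....F
  .....
  ....F
Step 4: 1 trees catch fire, 3 burn out
  ....F
  .....
  .....
  .....
  .....
Step 5: 0 trees catch fire, 1 burn out
  .....
  .....
  .....
  .....
  .....
Step 6: 0 trees catch fire, 0 burn out
  .....
  .....
  .....
  .....
  .....

.....
.....
.....
.....
.....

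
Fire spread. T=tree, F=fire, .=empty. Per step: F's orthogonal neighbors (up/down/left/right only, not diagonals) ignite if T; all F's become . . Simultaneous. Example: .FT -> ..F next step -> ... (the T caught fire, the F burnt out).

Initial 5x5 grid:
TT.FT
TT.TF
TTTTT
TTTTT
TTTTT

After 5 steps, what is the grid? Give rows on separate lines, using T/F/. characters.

Step 1: 3 trees catch fire, 2 burn out
  TT..F
  TT.F.
  TTTTF
  TTTTT
  TTTTT
Step 2: 2 trees catch fire, 3 burn out
  TT...
  TT...
  TTTF.
  TTTTF
  TTTTT
Step 3: 3 trees catch fire, 2 burn out
  TT...
  TT...
  TTF..
  TTTF.
  TTTTF
Step 4: 3 trees catch fire, 3 burn out
  TT...
  TT...
  TF...
  TTF..
  TTTF.
Step 5: 4 trees catch fire, 3 burn out
  TT...
  TF...
  F....
  TF...
  TTF..

TT...
TF...
F....
TF...
TTF..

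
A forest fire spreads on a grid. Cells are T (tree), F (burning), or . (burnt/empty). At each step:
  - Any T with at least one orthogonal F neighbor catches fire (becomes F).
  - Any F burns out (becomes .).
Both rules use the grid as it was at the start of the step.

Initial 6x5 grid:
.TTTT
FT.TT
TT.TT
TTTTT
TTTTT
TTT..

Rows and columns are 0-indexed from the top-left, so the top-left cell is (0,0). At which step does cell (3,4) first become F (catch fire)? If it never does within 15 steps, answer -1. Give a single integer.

Step 1: cell (3,4)='T' (+2 fires, +1 burnt)
Step 2: cell (3,4)='T' (+3 fires, +2 burnt)
Step 3: cell (3,4)='T' (+3 fires, +3 burnt)
Step 4: cell (3,4)='T' (+4 fires, +3 burnt)
Step 5: cell (3,4)='T' (+5 fires, +4 burnt)
Step 6: cell (3,4)='F' (+5 fires, +5 burnt)
  -> target ignites at step 6
Step 7: cell (3,4)='.' (+2 fires, +5 burnt)
Step 8: cell (3,4)='.' (+0 fires, +2 burnt)
  fire out at step 8

6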